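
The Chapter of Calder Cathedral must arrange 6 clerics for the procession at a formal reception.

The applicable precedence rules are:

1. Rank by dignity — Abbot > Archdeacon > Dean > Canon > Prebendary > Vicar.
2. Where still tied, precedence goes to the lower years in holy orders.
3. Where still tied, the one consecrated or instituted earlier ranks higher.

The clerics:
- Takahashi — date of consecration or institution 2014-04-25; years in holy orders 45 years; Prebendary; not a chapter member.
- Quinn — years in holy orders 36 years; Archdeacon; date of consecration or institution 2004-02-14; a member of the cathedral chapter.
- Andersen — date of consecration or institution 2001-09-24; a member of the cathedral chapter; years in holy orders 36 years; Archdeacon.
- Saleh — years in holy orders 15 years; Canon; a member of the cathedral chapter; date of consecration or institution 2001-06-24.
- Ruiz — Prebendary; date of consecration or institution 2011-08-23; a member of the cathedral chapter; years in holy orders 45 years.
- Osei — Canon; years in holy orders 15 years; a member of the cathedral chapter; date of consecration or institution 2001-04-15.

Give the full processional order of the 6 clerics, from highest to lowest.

Andersen, Quinn, Osei, Saleh, Ruiz, Takahashi

By dignity: Andersen and Quinn (Archdeacon); then Osei and Saleh (Canon); then Ruiz and Takahashi (Prebendary).
Andersen and Quinn both have years in holy orders 36 years, so the next rule applies.
Among Andersen and Quinn, by date of consecration or institution (earlier first): Andersen (2001-09-24) before Quinn (2004-02-14).
Osei and Saleh both have years in holy orders 15 years, so the next rule applies.
Among Osei and Saleh, by date of consecration or institution (earlier first): Osei (2001-04-15) before Saleh (2001-06-24).
Ruiz and Takahashi both have years in holy orders 45 years, so the next rule applies.
Among Ruiz and Takahashi, by date of consecration or institution (earlier first): Ruiz (2011-08-23) before Takahashi (2014-04-25).
Full order: Andersen, Quinn, Osei, Saleh, Ruiz, Takahashi.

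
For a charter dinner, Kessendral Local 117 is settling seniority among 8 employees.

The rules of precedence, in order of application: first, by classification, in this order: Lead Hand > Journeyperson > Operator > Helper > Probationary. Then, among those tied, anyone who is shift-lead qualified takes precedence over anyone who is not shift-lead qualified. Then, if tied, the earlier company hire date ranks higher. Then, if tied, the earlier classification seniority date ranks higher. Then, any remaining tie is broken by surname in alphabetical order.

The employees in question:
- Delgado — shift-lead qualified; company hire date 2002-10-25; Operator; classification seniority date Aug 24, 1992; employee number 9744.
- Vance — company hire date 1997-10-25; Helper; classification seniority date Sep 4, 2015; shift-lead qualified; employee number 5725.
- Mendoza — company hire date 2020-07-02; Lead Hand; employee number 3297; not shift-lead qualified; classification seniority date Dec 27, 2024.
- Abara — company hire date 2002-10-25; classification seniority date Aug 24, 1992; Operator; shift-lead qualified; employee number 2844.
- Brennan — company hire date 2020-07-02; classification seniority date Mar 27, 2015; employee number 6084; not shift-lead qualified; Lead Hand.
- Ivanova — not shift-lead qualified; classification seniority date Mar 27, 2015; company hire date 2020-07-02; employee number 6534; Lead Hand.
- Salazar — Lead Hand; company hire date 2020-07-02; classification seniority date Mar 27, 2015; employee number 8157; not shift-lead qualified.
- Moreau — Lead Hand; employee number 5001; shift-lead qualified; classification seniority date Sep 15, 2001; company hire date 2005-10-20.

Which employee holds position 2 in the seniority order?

Brennan

By classification: Moreau, Brennan, Ivanova, Salazar and Mendoza (Lead Hand); then Abara and Delgado (Operator); then Vance (Helper).
Among Moreau, Brennan, Ivanova, Salazar and Mendoza, shift-lead qualified before not shift-lead qualified: Moreau (shift-lead qualified) before Brennan, Ivanova, Salazar and Mendoza (not shift-lead qualified).
Brennan, Ivanova, Salazar and Mendoza all have company hire date 2020-07-02, so the next rule applies.
Among Brennan, Ivanova, Salazar and Mendoza, by classification seniority date (earlier first): Brennan, Ivanova and Salazar (Mar 27, 2015) before Mendoza (Dec 27, 2024).
Among Brennan, Ivanova and Salazar, alphabetically by surname: Brennan before Ivanova before Salazar.
Abara and Delgado are each shift-lead qualified, so the next rule applies.
Abara and Delgado both have company hire date 2002-10-25, so the next rule applies.
Abara and Delgado both have classification seniority date Aug 24, 1992, so the next rule applies.
Among Abara and Delgado, alphabetically by surname: Abara before Delgado.
Order: Moreau, Brennan, Ivanova, Salazar, Mendoza, Abara, Delgado, Vance.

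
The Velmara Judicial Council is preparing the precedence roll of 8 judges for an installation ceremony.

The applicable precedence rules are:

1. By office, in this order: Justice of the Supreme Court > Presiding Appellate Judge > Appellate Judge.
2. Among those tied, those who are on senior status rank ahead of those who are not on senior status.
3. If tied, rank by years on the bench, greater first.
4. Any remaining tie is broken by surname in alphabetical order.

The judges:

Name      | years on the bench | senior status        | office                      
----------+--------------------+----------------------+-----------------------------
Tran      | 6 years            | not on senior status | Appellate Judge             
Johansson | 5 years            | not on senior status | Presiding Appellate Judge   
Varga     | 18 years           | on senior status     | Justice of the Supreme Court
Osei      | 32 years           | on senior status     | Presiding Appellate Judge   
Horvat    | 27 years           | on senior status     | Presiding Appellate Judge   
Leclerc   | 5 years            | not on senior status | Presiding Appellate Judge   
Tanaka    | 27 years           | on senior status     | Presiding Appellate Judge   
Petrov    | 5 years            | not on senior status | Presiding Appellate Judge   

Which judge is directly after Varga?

By office: Varga (Justice of the Supreme Court); then Osei, Horvat, Tanaka, Johansson, Leclerc and Petrov (Presiding Appellate Judge); then Tran (Appellate Judge).
Among Osei, Horvat, Tanaka, Johansson, Leclerc and Petrov, on senior status before not on senior status: Osei, Horvat and Tanaka (on senior status) before Johansson, Leclerc and Petrov (not on senior status).
Among Osei, Horvat and Tanaka, by years on the bench (higher first): Osei (32 years) before Horvat and Tanaka (27 years).
Among Horvat and Tanaka, alphabetically by surname: Horvat before Tanaka.
Johansson, Leclerc and Petrov all have years on the bench 5 years, so the next rule applies.
Among Johansson, Leclerc and Petrov, alphabetically by surname: Johansson before Leclerc before Petrov.
Order: Varga, Osei, Horvat, Tanaka, Johansson, Leclerc, Petrov, Tran.

Osei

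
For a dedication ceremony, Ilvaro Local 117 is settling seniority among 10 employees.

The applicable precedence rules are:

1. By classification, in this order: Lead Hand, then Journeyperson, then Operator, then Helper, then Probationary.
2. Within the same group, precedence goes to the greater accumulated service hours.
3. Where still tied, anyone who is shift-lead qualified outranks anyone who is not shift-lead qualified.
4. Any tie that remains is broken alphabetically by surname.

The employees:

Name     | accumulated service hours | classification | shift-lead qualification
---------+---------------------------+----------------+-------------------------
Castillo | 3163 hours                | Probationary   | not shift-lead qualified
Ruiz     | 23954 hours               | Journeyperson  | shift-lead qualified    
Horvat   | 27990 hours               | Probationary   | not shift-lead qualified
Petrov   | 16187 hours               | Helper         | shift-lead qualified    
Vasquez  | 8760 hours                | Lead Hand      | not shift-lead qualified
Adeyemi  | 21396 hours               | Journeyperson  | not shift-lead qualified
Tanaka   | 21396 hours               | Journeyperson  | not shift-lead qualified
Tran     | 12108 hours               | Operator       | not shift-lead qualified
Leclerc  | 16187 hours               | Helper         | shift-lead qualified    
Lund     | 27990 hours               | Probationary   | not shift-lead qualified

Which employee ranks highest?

By classification: Vasquez (Lead Hand); then Ruiz, Adeyemi and Tanaka (Journeyperson); then Tran (Operator); then Leclerc and Petrov (Helper); then Horvat, Lund and Castillo (Probationary).
Among Ruiz, Adeyemi and Tanaka, by accumulated service hours (higher first): Ruiz (23954 hours) before Adeyemi and Tanaka (21396 hours).
Adeyemi and Tanaka are each not shift-lead qualified, so the next rule applies.
Among Adeyemi and Tanaka, alphabetically by surname: Adeyemi before Tanaka.
Leclerc and Petrov both have accumulated service hours 16187 hours, so the next rule applies.
Leclerc and Petrov are each shift-lead qualified, so the next rule applies.
Among Leclerc and Petrov, alphabetically by surname: Leclerc before Petrov.
Among Horvat, Lund and Castillo, by accumulated service hours (higher first): Horvat and Lund (27990 hours) before Castillo (3163 hours).
Horvat and Lund are each not shift-lead qualified, so the next rule applies.
Among Horvat and Lund, alphabetically by surname: Horvat before Lund.
Order: Vasquez, Ruiz, Adeyemi, Tanaka, Tran, Leclerc, Petrov, Horvat, Lund, Castillo.

Vasquez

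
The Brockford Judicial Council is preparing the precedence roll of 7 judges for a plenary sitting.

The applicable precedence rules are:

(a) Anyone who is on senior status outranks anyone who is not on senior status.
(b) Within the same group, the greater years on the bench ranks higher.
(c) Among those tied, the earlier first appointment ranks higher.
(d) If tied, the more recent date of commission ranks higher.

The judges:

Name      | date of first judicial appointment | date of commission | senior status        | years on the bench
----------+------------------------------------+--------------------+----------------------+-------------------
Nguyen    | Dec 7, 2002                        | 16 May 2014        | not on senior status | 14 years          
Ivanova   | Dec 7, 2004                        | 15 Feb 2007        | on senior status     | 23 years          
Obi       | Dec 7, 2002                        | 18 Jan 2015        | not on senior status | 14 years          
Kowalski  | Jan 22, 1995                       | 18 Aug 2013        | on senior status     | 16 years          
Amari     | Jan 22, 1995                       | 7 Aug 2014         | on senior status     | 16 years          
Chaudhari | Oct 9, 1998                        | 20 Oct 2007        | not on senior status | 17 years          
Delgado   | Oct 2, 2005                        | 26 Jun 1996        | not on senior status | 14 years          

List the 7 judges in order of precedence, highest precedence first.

Ivanova, Amari, Kowalski, Chaudhari, Obi, Nguyen, Delgado

By the first rule: Ivanova, Amari and Kowalski (each on senior status); then Chaudhari, Obi, Nguyen and Delgado (each not on senior status).
Among Ivanova, Amari and Kowalski, by years on the bench (higher first): Ivanova (23 years) before Amari and Kowalski (16 years).
Amari and Kowalski both have date of first judicial appointment Jan 22, 1995, so the next rule applies.
Among Amari and Kowalski, by date of commission (later first): Amari (7 Aug 2014) before Kowalski (18 Aug 2013).
Among Chaudhari, Obi, Nguyen and Delgado, by years on the bench (higher first): Chaudhari (17 years) before Obi, Nguyen and Delgado (14 years).
Among Obi, Nguyen and Delgado, by date of first judicial appointment (earlier first): Obi and Nguyen (Dec 7, 2002) before Delgado (Oct 2, 2005).
Among Obi and Nguyen, by date of commission (later first): Obi (18 Jan 2015) before Nguyen (16 May 2014).
Full order: Ivanova, Amari, Kowalski, Chaudhari, Obi, Nguyen, Delgado.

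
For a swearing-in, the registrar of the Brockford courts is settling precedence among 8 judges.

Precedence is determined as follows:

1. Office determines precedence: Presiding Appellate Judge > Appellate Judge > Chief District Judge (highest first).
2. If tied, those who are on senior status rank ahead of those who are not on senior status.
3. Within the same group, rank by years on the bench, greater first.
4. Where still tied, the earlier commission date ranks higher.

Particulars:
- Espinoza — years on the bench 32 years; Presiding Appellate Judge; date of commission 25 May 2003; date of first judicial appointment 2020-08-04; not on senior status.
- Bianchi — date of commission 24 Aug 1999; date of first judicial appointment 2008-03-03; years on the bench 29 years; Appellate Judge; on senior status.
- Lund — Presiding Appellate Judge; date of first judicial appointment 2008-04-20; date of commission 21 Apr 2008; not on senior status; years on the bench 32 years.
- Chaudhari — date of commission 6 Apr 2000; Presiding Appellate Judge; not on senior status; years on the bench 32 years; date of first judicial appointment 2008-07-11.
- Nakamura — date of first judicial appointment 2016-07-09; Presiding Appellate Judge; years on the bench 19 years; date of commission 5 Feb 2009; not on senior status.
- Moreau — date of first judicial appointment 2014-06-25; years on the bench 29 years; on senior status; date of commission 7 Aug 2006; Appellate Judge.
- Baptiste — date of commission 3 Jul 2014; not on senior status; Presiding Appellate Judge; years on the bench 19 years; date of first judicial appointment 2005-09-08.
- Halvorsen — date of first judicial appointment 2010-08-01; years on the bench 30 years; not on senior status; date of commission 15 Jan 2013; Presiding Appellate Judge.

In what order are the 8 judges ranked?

By office: Chaudhari, Espinoza, Lund, Halvorsen, Nakamura and Baptiste (Presiding Appellate Judge); then Bianchi and Moreau (Appellate Judge).
Chaudhari, Espinoza, Lund, Halvorsen, Nakamura and Baptiste are each not on senior status, so the next rule applies.
Among Chaudhari, Espinoza, Lund, Halvorsen, Nakamura and Baptiste, by years on the bench (higher first): Chaudhari, Espinoza and Lund (32 years) before Halvorsen (30 years) before Nakamura and Baptiste (19 years).
Among Chaudhari, Espinoza and Lund, by date of commission (earlier first): Chaudhari (6 Apr 2000) before Espinoza (25 May 2003) before Lund (21 Apr 2008).
Among Nakamura and Baptiste, by date of commission (earlier first): Nakamura (5 Feb 2009) before Baptiste (3 Jul 2014).
Bianchi and Moreau are each on senior status, so the next rule applies.
Bianchi and Moreau both have years on the bench 29 years, so the next rule applies.
Among Bianchi and Moreau, by date of commission (earlier first): Bianchi (24 Aug 1999) before Moreau (7 Aug 2006).
Full order: Chaudhari, Espinoza, Lund, Halvorsen, Nakamura, Baptiste, Bianchi, Moreau.

Chaudhari, Espinoza, Lund, Halvorsen, Nakamura, Baptiste, Bianchi, Moreau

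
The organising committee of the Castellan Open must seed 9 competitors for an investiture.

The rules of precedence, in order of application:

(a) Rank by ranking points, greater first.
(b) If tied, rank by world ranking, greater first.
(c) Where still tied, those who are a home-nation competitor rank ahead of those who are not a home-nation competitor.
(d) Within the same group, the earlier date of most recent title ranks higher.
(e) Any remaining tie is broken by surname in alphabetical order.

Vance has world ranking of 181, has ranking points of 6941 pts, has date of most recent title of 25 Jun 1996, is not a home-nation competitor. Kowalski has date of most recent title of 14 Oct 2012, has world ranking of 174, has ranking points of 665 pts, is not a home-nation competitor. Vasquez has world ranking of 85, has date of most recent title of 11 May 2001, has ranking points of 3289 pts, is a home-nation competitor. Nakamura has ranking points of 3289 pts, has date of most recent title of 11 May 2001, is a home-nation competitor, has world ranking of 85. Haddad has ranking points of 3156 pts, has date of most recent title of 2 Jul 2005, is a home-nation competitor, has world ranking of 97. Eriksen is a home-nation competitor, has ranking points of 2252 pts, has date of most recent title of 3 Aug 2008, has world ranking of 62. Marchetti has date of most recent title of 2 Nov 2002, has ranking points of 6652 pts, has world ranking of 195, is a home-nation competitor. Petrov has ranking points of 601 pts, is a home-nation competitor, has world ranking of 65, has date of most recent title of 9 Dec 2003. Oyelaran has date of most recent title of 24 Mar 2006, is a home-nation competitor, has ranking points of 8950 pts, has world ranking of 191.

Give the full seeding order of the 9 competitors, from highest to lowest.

Oyelaran, Vance, Marchetti, Nakamura, Vasquez, Haddad, Eriksen, Kowalski, Petrov

By ranking points (higher first): Oyelaran (8950 pts); then Vance (6941 pts); then Marchetti (6652 pts); then Nakamura and Vasquez (both 3289 pts); then Haddad (3156 pts); then Eriksen (2252 pts); then Kowalski (665 pts); then Petrov (601 pts).
Nakamura and Vasquez both have world ranking 85, so the next rule applies.
Nakamura and Vasquez are each a home-nation competitor, so the next rule applies.
Nakamura and Vasquez both have date of most recent title 11 May 2001, so the next rule applies.
Among Nakamura and Vasquez, alphabetically by surname: Nakamura before Vasquez.
Full order: Oyelaran, Vance, Marchetti, Nakamura, Vasquez, Haddad, Eriksen, Kowalski, Petrov.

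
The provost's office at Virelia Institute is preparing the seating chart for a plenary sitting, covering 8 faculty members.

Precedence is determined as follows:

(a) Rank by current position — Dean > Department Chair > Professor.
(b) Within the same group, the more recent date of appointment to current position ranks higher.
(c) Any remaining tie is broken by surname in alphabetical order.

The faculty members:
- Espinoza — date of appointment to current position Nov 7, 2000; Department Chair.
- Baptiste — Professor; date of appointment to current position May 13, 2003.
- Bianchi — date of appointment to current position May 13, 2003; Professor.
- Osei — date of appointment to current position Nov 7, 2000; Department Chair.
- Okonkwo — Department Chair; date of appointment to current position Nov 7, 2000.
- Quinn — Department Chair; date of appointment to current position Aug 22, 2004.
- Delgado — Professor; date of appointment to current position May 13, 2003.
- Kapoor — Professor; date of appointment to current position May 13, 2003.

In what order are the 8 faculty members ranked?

By current position: Quinn, Espinoza, Okonkwo and Osei (Department Chair); then Baptiste, Bianchi, Delgado and Kapoor (Professor).
Among Quinn, Espinoza, Okonkwo and Osei, by date of appointment to current position (later first): Quinn (Aug 22, 2004) before Espinoza, Okonkwo and Osei (Nov 7, 2000).
Among Espinoza, Okonkwo and Osei, alphabetically by surname: Espinoza before Okonkwo before Osei.
Baptiste, Bianchi, Delgado and Kapoor all have date of appointment to current position May 13, 2003, so the next rule applies.
Among Baptiste, Bianchi, Delgado and Kapoor, alphabetically by surname: Baptiste before Bianchi before Delgado before Kapoor.
Full order: Quinn, Espinoza, Okonkwo, Osei, Baptiste, Bianchi, Delgado, Kapoor.

Quinn, Espinoza, Okonkwo, Osei, Baptiste, Bianchi, Delgado, Kapoor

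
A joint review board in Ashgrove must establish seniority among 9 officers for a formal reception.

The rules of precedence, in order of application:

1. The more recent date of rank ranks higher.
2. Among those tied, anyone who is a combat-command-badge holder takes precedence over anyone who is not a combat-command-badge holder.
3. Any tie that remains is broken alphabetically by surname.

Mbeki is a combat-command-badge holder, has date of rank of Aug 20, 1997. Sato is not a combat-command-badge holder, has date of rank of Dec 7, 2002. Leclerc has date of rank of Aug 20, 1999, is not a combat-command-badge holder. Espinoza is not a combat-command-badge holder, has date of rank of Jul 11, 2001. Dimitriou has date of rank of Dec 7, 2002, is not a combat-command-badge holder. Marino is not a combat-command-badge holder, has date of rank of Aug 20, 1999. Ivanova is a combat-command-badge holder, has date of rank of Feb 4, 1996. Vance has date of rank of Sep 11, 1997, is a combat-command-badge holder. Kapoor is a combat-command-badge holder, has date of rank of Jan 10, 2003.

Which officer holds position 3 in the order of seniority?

By date of rank (later first): Kapoor (Jan 10, 2003); then Dimitriou and Sato (both Dec 7, 2002); then Espinoza (Jul 11, 2001); then Leclerc and Marino (both Aug 20, 1999); then Vance (Sep 11, 1997); then Mbeki (Aug 20, 1997); then Ivanova (Feb 4, 1996).
Dimitriou and Sato are each not a combat-command-badge holder, so the next rule applies.
Among Dimitriou and Sato, alphabetically by surname: Dimitriou before Sato.
Leclerc and Marino are each not a combat-command-badge holder, so the next rule applies.
Among Leclerc and Marino, alphabetically by surname: Leclerc before Marino.
Order: Kapoor, Dimitriou, Sato, Espinoza, Leclerc, Marino, Vance, Mbeki, Ivanova.

Sato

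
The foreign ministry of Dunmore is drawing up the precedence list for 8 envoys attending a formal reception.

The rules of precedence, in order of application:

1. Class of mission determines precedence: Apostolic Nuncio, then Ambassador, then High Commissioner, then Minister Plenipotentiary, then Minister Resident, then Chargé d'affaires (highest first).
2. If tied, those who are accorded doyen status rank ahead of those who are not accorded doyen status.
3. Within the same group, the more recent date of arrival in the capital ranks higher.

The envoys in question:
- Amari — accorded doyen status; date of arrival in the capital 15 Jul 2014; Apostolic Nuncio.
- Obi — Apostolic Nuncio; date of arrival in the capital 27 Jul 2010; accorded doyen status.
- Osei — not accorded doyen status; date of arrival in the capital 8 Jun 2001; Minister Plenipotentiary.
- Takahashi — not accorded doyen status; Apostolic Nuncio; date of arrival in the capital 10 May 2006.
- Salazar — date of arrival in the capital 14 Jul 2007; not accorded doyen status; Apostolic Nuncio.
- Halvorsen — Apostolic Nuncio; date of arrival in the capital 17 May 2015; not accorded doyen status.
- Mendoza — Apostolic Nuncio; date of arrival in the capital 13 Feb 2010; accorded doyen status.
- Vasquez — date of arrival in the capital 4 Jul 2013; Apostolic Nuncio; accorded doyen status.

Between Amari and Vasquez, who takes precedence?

By class of mission: Amari, Vasquez, Obi, Mendoza, Halvorsen, Salazar and Takahashi (Apostolic Nuncio); then Osei (Minister Plenipotentiary).
Among Amari, Vasquez, Obi, Mendoza, Halvorsen, Salazar and Takahashi, accorded doyen status before not accorded doyen status: Amari, Vasquez, Obi and Mendoza (accorded doyen status) before Halvorsen, Salazar and Takahashi (not accorded doyen status).
Among Amari, Vasquez, Obi and Mendoza, by date of arrival in the capital (later first): Amari (15 Jul 2014) before Vasquez (4 Jul 2013) before Obi (27 Jul 2010) before Mendoza (13 Feb 2010).
Among Halvorsen, Salazar and Takahashi, by date of arrival in the capital (later first): Halvorsen (17 May 2015) before Salazar (14 Jul 2007) before Takahashi (10 May 2006).
So Amari takes precedence.

Amari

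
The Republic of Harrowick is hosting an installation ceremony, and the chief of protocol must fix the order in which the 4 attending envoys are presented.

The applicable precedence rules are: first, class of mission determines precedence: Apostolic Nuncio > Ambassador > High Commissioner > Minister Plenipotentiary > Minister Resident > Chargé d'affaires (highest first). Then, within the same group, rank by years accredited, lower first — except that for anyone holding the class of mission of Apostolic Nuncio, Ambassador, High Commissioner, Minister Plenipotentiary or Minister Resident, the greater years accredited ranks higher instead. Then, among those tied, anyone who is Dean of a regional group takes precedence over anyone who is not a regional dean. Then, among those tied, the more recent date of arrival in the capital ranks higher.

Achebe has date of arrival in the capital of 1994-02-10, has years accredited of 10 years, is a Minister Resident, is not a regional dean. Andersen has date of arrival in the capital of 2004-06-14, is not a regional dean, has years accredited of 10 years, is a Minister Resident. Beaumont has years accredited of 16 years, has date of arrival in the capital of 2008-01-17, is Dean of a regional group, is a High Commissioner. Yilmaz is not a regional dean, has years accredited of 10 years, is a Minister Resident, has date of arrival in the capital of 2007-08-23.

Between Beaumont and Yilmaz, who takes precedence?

By class of mission: Beaumont (High Commissioner); then Yilmaz, Andersen and Achebe (Minister Resident).
Yilmaz, Andersen and Achebe all have years accredited 10 years, so the next rule applies.
Yilmaz, Andersen and Achebe are each not a regional dean, so the next rule applies.
Among Yilmaz, Andersen and Achebe, by date of arrival in the capital (later first): Yilmaz (2007-08-23) before Andersen (2004-06-14) before Achebe (1994-02-10).
So Beaumont takes precedence.

Beaumont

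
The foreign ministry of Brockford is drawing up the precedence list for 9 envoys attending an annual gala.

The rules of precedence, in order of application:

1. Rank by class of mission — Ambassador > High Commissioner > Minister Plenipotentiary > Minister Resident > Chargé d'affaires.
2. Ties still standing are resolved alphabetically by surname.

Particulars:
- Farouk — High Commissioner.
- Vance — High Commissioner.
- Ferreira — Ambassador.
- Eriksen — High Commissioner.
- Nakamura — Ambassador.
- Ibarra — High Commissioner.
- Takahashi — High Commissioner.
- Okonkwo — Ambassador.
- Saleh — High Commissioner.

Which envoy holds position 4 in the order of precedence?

By class of mission: Ferreira, Nakamura and Okonkwo (Ambassador); then Eriksen, Farouk, Ibarra, Saleh, Takahashi and Vance (High Commissioner).
Among Ferreira, Nakamura and Okonkwo, alphabetically by surname: Ferreira before Nakamura before Okonkwo.
Among Eriksen, Farouk, Ibarra, Saleh, Takahashi and Vance, alphabetically by surname: Eriksen before Farouk before Ibarra before Saleh before Takahashi before Vance.
Order: Ferreira, Nakamura, Okonkwo, Eriksen, Farouk, Ibarra, Saleh, Takahashi, Vance.

Eriksen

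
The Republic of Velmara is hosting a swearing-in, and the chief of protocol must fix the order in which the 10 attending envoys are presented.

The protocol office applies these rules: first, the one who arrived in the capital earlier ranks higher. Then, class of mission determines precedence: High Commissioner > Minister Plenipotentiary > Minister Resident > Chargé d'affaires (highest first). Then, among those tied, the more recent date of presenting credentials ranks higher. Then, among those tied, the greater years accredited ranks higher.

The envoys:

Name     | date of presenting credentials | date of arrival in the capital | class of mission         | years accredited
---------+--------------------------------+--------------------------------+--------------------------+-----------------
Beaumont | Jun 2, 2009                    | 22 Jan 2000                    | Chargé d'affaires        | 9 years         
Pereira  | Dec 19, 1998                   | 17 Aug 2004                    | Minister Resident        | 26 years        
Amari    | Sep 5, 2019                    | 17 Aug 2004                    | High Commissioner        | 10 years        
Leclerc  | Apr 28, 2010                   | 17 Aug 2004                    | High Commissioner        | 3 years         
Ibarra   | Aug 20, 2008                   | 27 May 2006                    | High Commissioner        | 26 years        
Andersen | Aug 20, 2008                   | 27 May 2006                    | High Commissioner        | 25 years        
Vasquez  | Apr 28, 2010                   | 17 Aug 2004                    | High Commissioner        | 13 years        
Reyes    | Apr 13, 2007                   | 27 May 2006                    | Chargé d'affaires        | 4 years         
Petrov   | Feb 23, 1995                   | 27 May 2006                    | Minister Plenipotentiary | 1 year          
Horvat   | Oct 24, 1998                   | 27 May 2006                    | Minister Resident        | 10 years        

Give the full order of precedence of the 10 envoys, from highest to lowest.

By date of arrival in the capital (earlier first): Beaumont (22 Jan 2000); then Amari, Vasquez, Leclerc and Pereira (each 17 Aug 2004); then Ibarra, Andersen, Petrov, Horvat and Reyes (each 27 May 2006).
Among Amari, Vasquez, Leclerc and Pereira, by class of mission: Amari, Vasquez and Leclerc (High Commissioner) before Pereira (Minister Resident).
Among Amari, Vasquez and Leclerc, by date of presenting credentials (later first): Amari (Sep 5, 2019) before Vasquez and Leclerc (Apr 28, 2010).
Among Vasquez and Leclerc, by years accredited (higher first): Vasquez (13 years) before Leclerc (3 years).
Among Ibarra, Andersen, Petrov, Horvat and Reyes, by class of mission: Ibarra and Andersen (High Commissioner) before Petrov (Minister Plenipotentiary) before Horvat (Minister Resident) before Reyes (Chargé d'affaires).
Ibarra and Andersen both have date of presenting credentials Aug 20, 2008, so the next rule applies.
Among Ibarra and Andersen, by years accredited (higher first): Ibarra (26 years) before Andersen (25 years).
Full order: Beaumont, Amari, Vasquez, Leclerc, Pereira, Ibarra, Andersen, Petrov, Horvat, Reyes.

Beaumont, Amari, Vasquez, Leclerc, Pereira, Ibarra, Andersen, Petrov, Horvat, Reyes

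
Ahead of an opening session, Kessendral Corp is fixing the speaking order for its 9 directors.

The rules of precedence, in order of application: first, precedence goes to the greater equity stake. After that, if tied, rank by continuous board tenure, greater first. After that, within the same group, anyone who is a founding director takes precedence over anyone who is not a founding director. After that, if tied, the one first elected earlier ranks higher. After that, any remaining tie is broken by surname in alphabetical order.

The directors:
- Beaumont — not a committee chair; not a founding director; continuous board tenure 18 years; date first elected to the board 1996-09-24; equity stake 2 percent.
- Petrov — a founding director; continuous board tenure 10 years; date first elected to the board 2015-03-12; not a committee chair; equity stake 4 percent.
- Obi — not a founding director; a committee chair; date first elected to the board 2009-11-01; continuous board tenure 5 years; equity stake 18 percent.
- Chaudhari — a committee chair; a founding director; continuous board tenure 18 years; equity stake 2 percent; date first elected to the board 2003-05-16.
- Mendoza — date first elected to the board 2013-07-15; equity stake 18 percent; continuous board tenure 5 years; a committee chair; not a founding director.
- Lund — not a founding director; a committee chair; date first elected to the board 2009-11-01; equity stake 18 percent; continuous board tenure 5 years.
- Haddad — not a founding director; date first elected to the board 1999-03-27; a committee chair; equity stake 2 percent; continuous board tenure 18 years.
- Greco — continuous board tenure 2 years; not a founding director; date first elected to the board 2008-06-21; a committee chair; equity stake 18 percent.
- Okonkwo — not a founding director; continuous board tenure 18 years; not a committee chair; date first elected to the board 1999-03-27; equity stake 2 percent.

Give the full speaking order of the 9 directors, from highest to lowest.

By equity stake (higher first): Lund, Obi, Mendoza and Greco (each 18 percent); then Petrov (4 percent); then Chaudhari, Beaumont, Haddad and Okonkwo (each 2 percent).
Among Lund, Obi, Mendoza and Greco, by continuous board tenure (higher first): Lund, Obi and Mendoza (5 years) before Greco (2 years).
Lund, Obi and Mendoza are each not a founding director, so the next rule applies.
Among Lund, Obi and Mendoza, by date first elected to the board (earlier first): Lund and Obi (2009-11-01) before Mendoza (2013-07-15).
Among Lund and Obi, alphabetically by surname: Lund before Obi.
Chaudhari, Beaumont, Haddad and Okonkwo all have continuous board tenure 18 years, so the next rule applies.
Among Chaudhari, Beaumont, Haddad and Okonkwo, a founding director before not a founding director: Chaudhari (a founding director) before Beaumont, Haddad and Okonkwo (not a founding director).
Among Beaumont, Haddad and Okonkwo, by date first elected to the board (earlier first): Beaumont (1996-09-24) before Haddad and Okonkwo (1999-03-27).
Among Haddad and Okonkwo, alphabetically by surname: Haddad before Okonkwo.
Full order: Lund, Obi, Mendoza, Greco, Petrov, Chaudhari, Beaumont, Haddad, Okonkwo.

Lund, Obi, Mendoza, Greco, Petrov, Chaudhari, Beaumont, Haddad, Okonkwo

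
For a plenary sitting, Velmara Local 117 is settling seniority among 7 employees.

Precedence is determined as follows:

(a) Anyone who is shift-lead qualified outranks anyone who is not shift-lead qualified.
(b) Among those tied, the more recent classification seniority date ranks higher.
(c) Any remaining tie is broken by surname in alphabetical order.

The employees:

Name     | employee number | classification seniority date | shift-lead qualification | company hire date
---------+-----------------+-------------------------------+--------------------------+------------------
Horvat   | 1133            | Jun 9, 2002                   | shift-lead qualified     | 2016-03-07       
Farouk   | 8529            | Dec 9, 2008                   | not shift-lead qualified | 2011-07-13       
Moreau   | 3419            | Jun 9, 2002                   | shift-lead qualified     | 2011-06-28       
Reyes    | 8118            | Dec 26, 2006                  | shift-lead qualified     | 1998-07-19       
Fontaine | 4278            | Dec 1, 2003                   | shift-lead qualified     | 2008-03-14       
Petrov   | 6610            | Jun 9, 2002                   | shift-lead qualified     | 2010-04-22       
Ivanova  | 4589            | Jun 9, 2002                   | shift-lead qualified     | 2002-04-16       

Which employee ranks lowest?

By the first rule: Reyes, Fontaine, Horvat, Ivanova, Moreau and Petrov (each shift-lead qualified); then Farouk (not shift-lead qualified).
Among Reyes, Fontaine, Horvat, Ivanova, Moreau and Petrov, by classification seniority date (later first): Reyes (Dec 26, 2006) before Fontaine (Dec 1, 2003) before Horvat, Ivanova, Moreau and Petrov (Jun 9, 2002).
Among Horvat, Ivanova, Moreau and Petrov, alphabetically by surname: Horvat before Ivanova before Moreau before Petrov.
Order: Reyes, Fontaine, Horvat, Ivanova, Moreau, Petrov, Farouk.

Farouk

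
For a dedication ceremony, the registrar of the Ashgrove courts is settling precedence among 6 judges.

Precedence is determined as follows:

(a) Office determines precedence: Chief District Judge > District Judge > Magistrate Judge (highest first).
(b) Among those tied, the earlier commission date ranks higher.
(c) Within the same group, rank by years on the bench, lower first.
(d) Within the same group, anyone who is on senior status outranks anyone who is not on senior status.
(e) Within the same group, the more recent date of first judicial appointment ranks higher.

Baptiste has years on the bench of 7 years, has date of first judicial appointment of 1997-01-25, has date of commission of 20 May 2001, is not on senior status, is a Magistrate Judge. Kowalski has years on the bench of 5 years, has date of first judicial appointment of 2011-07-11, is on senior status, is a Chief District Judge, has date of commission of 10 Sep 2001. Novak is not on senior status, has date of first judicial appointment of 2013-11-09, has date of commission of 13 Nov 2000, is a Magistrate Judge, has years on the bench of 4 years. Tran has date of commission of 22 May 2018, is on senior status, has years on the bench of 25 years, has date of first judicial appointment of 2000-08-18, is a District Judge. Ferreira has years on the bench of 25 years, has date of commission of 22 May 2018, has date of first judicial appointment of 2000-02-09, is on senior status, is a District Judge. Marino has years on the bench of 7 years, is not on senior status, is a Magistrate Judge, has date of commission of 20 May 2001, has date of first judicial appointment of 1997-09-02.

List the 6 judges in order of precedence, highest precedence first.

By office: Kowalski (Chief District Judge); then Tran and Ferreira (District Judge); then Novak, Marino and Baptiste (Magistrate Judge).
Tran and Ferreira both have date of commission 22 May 2018, so the next rule applies.
Tran and Ferreira both have years on the bench 25 years, so the next rule applies.
Tran and Ferreira are each on senior status, so the next rule applies.
Among Tran and Ferreira, by date of first judicial appointment (later first): Tran (2000-08-18) before Ferreira (2000-02-09).
Among Novak, Marino and Baptiste, by date of commission (earlier first): Novak (13 Nov 2000) before Marino and Baptiste (20 May 2001).
Marino and Baptiste both have years on the bench 7 years, so the next rule applies.
Marino and Baptiste are each not on senior status, so the next rule applies.
Among Marino and Baptiste, by date of first judicial appointment (later first): Marino (1997-09-02) before Baptiste (1997-01-25).
Full order: Kowalski, Tran, Ferreira, Novak, Marino, Baptiste.

Kowalski, Tran, Ferreira, Novak, Marino, Baptiste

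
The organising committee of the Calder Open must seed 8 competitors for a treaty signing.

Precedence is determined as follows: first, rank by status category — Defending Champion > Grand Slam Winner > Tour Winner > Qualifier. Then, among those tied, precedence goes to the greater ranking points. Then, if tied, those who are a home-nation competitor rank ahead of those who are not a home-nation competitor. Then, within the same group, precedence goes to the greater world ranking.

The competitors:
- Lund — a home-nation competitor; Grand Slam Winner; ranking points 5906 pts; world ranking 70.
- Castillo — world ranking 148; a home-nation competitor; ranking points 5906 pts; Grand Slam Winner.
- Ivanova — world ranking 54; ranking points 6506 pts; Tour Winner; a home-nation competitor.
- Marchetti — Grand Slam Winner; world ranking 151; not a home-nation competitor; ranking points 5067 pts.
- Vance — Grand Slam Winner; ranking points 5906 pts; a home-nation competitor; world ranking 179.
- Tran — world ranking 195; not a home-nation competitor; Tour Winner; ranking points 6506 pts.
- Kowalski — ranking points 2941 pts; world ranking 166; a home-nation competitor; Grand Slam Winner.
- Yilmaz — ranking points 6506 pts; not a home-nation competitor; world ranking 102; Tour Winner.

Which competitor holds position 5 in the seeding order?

Kowalski

By status category: Vance, Castillo, Lund, Marchetti and Kowalski (Grand Slam Winner); then Ivanova, Tran and Yilmaz (Tour Winner).
Among Vance, Castillo, Lund, Marchetti and Kowalski, by ranking points (higher first): Vance, Castillo and Lund (5906 pts) before Marchetti (5067 pts) before Kowalski (2941 pts).
Vance, Castillo and Lund are each a home-nation competitor, so the next rule applies.
Among Vance, Castillo and Lund, by world ranking (higher first): Vance (179) before Castillo (148) before Lund (70).
Ivanova, Tran and Yilmaz all have ranking points 6506 pts, so the next rule applies.
Among Ivanova, Tran and Yilmaz, a home-nation competitor before not a home-nation competitor: Ivanova (a home-nation competitor) before Tran and Yilmaz (not a home-nation competitor).
Among Tran and Yilmaz, by world ranking (higher first): Tran (195) before Yilmaz (102).
Order: Vance, Castillo, Lund, Marchetti, Kowalski, Ivanova, Tran, Yilmaz.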